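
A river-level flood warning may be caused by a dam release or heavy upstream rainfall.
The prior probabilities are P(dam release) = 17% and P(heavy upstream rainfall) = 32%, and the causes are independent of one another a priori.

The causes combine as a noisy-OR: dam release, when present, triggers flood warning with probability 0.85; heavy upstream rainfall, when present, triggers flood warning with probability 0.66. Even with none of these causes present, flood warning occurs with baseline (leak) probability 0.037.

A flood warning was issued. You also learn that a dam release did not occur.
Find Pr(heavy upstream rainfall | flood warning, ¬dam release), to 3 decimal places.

Pr(heavy upstream rainfall | flood warning, ¬dam release) ≈ 0.895

Under noisy-OR, P(flood warning | causes) = 1 − (1−0.037)·∏(1−qᵢ) over the active causes.
P(flood warning | ¬dam release) = 0.037·0.68 + 0.67258·0.32 = 0.025160 + 0.215226 = 0.240386
Restricting to configurations with heavy upstream rainfall present: 0.67258·0.32 = 0.215226.
P(heavy upstream rainfall | flood warning, ¬dam release) = 0.215226 / 0.240386 ≈ 0.895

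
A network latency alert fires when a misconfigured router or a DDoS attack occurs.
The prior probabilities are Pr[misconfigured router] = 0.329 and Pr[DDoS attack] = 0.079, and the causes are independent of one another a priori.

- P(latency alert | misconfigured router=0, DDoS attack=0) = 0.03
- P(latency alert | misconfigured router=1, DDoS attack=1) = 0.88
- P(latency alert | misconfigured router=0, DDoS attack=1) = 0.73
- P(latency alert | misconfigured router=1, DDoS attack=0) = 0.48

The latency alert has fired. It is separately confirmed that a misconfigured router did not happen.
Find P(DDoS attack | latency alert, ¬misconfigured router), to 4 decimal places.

P(DDoS attack | latency alert, ¬misconfigured router) ≈ 0.6761

P(latency alert | ¬misconfigured router) = 0.03*0.921 + 0.73*0.079 = 0.027630 + 0.057670 = 0.085300
Of this, 0.057670 comes from 0.73*0.079 (the DDoS attack=true cases).
P(DDoS attack | latency alert, ¬misconfigured router) = 0.057670 / 0.085300 ≈ 0.6761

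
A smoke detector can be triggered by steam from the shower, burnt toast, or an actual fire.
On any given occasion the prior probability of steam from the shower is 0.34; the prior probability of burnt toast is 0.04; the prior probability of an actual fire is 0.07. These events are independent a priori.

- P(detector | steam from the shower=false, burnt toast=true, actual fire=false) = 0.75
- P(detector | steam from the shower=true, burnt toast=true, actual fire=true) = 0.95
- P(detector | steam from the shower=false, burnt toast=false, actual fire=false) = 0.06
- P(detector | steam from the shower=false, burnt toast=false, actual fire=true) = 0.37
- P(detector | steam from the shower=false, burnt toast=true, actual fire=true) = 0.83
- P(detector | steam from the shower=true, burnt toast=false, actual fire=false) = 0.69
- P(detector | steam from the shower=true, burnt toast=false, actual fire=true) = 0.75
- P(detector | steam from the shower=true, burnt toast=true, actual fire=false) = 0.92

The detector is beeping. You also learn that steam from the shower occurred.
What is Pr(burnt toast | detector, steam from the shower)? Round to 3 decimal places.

Numerator (weight on configurations with burnt toast): 0.034224 + 0.002660 = 0.036884
The normalizing constant is 0.69·0.96·0.93 + 0.75·0.96·0.07 + 0.92·0.04·0.93 + 0.95·0.04·0.07 = 0.703316
Posterior = 0.036884 / 0.703316 ≈ 0.052

Pr(burnt toast | detector, steam from the shower) ≈ 0.052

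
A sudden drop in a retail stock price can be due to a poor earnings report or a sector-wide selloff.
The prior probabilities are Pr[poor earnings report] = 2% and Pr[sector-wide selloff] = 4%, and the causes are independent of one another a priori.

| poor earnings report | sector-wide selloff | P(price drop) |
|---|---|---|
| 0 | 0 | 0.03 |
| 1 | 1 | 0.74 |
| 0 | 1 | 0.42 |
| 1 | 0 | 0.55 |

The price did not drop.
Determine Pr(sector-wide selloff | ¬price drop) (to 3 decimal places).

Weight on sector-wide selloff=true, given the evidence: 0.022736 + 0.000208 = 0.022944
The normalizing constant is 0.97·0.98·0.96 + 0.58·0.98·0.04 + 0.45·0.02·0.96 + 0.26·0.02·0.04 = 0.944160
Posterior = 0.022944 / 0.944160 ≈ 0.024

Pr(sector-wide selloff | ¬price drop) ≈ 0.024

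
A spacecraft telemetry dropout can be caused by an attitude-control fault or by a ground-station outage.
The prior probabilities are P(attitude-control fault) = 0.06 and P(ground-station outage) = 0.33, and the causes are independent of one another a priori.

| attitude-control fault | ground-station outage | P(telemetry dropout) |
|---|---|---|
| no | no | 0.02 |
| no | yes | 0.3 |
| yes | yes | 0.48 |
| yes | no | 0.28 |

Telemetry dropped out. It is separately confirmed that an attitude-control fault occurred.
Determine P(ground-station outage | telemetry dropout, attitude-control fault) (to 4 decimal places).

Numerator (weight on configurations with ground-station outage): 0.48×0.33 = 0.158400
Normalizer over all consistent configurations: 0.28×0.67 + 0.48×0.33 = 0.346000
Posterior = 0.158400 / 0.346000 ≈ 0.4578

P(ground-station outage | telemetry dropout, attitude-control fault) ≈ 0.4578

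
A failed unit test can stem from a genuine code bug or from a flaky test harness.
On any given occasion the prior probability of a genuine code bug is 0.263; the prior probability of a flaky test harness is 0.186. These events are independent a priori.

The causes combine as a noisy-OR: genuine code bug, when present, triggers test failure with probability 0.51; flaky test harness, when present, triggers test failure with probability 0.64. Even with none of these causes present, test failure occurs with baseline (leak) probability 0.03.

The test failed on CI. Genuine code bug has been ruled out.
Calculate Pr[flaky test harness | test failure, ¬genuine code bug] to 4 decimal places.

Pr[flaky test harness | test failure, ¬genuine code bug] ≈ 0.8321

Under noisy-OR, P(test failure | causes) = 1 − (1−0.03)·∏(1−qᵢ) over the active causes.
By total probability over both values of flaky test harness:
  P(test failure | ¬genuine code bug) = 0.03·0.814 + 0.6508·0.186
        = 0.024420 + 0.121049 = 0.145469
The terms with flaky test harness present sum to 0.121049, so
  P(flaky test harness | test failure, ¬genuine code bug) = 0.121049 / 0.145469 ≈ 0.8321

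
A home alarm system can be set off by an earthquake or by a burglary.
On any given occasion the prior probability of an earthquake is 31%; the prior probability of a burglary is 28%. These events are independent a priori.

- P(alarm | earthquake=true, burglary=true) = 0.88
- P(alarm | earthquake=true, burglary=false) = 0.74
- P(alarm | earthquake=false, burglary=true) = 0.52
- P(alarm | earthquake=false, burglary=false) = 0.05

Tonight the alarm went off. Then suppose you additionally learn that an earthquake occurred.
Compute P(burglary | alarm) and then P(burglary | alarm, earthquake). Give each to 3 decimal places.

Numerator (weight on configurations with burglary): 0.100464 + 0.076384 = 0.176848
Denominator P(alarm): 0.05×0.69×0.72 + 0.52×0.69×0.28 + 0.74×0.31×0.72 + 0.88×0.31×0.28 = 0.366856
P(burglary | alarm) = 0.176848/0.366856 ≈ 0.482

With the extra evidence:
Sum P(alarm|·) weighted by the priors over both values of burglary:
  P(alarm | earthquake) = 0.74*0.72 + 0.88*0.28
        = 0.532800 + 0.246400 = 0.779200
Keeping only the burglary-present terms gives 0.246400, so
  P(burglary | alarm, earthquake) = 0.246400 / 0.779200 ≈ 0.316

P(burglary | alarm) ≈ 0.482; P(burglary | alarm, earthquake) ≈ 0.316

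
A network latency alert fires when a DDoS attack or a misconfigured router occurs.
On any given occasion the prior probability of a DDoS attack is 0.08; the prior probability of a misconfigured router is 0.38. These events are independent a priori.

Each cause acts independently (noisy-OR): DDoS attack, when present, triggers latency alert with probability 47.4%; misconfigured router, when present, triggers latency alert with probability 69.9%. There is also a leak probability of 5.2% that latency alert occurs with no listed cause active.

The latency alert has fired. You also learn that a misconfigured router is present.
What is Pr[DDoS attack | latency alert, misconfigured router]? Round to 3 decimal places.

Pr[DDoS attack | latency alert, misconfigured router] ≈ 0.094

Under noisy-OR, P(latency alert | causes) = 1 − (1−0.052)·∏(1−qᵢ) over the active causes.
By total probability over both values of DDoS attack:
  P(latency alert | misconfigured router) = 0.714652*0.92 + 0.849907*0.08
        = 0.657480 + 0.067993 = 0.725473
Keeping only the DDoS attack-present terms gives 0.067993, so
  P(DDoS attack | latency alert, misconfigured router) = 0.067993 / 0.725473 ≈ 0.094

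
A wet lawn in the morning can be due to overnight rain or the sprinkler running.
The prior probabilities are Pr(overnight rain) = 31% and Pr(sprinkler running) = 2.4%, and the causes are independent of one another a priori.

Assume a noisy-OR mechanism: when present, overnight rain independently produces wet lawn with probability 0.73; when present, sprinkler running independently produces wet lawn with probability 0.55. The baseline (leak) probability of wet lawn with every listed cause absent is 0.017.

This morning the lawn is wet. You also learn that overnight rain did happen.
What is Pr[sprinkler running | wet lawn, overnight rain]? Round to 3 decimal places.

Pr[sprinkler running | wet lawn, overnight rain] ≈ 0.029

Under noisy-OR, P(wet lawn | causes) = 1 − (1−0.017)·∏(1−qᵢ) over the active causes.
For the numerator, keep only sprinkler running=true terms: 0.880566×0.024 = 0.021134
Normalizer over all consistent configurations: 0.73459×0.976 + 0.880566×0.024 = 0.738094
Posterior = 0.021134 / 0.738094 ≈ 0.029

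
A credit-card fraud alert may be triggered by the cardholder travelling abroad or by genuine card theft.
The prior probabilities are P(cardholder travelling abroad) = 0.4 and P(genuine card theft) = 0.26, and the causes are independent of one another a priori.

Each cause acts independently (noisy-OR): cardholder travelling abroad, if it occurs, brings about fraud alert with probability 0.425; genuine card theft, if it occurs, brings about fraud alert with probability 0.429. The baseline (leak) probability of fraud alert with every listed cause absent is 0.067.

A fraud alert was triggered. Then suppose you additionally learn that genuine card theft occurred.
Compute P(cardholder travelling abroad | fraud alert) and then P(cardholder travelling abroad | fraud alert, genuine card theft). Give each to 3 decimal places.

Under noisy-OR, P(fraud alert | causes) = 1 − (1−0.067)·∏(1−qᵢ) over the active causes.
Enumerate the 4 (cardholder travelling abroad, genuine card theft) configurations and weight by the priors:
  P(fraud alert) = 0.067×0.6×0.74 + 0.467257×0.6×0.26 + 0.463525×0.4×0.74 + 0.693673×0.4×0.26
        = 0.029748 + 0.072892 + 0.137203 + 0.072142 = 0.311985
Configurations with cardholder travelling abroad contribute 0.209345, so
  P(cardholder travelling abroad | fraud alert) = 0.209345 / 0.311985 ≈ 0.671

With the extra evidence:
By total probability over both values of cardholder travelling abroad:
  P(fraud alert | genuine card theft) = 0.467257·0.6 + 0.693673·0.4
        = 0.280354 + 0.277469 = 0.557823
The terms with cardholder travelling abroad present sum to 0.277469, so
  P(cardholder travelling abroad | fraud alert, genuine card theft) = 0.277469 / 0.557823 ≈ 0.497
This is intercausal reasoning (explaining away): once genuine card theft accounts for the fraud alert, cardholder travelling abroad becomes less likely.

P(cardholder travelling abroad | fraud alert) ≈ 0.671; P(cardholder travelling abroad | fraud alert, genuine card theft) ≈ 0.497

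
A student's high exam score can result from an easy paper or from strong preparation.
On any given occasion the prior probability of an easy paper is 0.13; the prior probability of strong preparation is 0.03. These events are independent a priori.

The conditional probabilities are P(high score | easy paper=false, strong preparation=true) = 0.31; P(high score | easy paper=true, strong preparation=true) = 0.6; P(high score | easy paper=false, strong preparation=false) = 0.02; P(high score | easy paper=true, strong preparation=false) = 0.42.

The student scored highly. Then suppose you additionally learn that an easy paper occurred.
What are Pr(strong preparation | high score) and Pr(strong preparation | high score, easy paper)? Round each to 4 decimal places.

By total probability over the 4 (easy paper, strong preparation) configurations:
  P(high score) = 0.02×0.87×0.97 + 0.31×0.87×0.03 + 0.42×0.13×0.97 + 0.6×0.13×0.03
        = 0.016878 + 0.008091 + 0.052962 + 0.002340 = 0.080271
The terms with strong preparation present sum to 0.010431, so
  P(strong preparation | high score) = 0.010431 / 0.080271 ≈ 0.1299

Now condition on the additional information:
Enumerate both values of strong preparation and weight by the priors:
  P(high score | easy paper) = 0.42*0.97 + 0.6*0.03
        = 0.407400 + 0.018000 = 0.425400
Configurations with strong preparation contribute 0.018000, so
  P(strong preparation | high score, easy paper) = 0.018000 / 0.425400 ≈ 0.0423

Pr(strong preparation | high score) ≈ 0.1299; Pr(strong preparation | high score, easy paper) ≈ 0.0423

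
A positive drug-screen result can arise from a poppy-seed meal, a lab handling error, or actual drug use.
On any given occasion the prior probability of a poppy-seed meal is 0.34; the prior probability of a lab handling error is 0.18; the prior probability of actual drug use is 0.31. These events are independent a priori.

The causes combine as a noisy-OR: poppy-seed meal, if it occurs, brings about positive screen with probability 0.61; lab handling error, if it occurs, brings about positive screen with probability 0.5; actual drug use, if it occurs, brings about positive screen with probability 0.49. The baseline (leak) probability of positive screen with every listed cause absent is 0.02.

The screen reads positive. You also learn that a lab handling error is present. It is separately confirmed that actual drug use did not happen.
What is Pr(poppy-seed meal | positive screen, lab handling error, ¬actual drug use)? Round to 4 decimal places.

Pr(poppy-seed meal | positive screen, lab handling error, ¬actual drug use) ≈ 0.4497

Under noisy-OR, P(positive screen | causes) = 1 − (1−0.02)·∏(1−qᵢ) over the active causes.
Sum P(positive screen|·) weighted by the priors over both values of poppy-seed meal:
  P(positive screen | lab handling error, ¬actual drug use) = 0.51·0.66 + 0.8089·0.34
        = 0.336600 + 0.275026 = 0.611626
Keeping only the poppy-seed meal-present terms gives 0.275026, so
  P(poppy-seed meal | positive screen, lab handling error, ¬actual drug use) = 0.275026 / 0.611626 ≈ 0.4497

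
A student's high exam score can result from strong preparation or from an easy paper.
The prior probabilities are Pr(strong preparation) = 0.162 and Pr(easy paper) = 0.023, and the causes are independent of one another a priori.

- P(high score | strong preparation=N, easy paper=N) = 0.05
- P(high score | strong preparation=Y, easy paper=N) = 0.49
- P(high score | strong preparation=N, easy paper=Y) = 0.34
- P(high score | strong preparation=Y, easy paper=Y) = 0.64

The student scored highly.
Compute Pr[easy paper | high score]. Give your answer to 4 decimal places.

Pr[easy paper | high score] ≈ 0.0701

P(high score) = 0.05×0.838×0.977 + 0.34×0.838×0.023 + 0.49×0.162×0.977 + 0.64×0.162×0.023 = 0.040936 + 0.006553 + 0.077554 + 0.002385 = 0.127428
The easy paper-present share is 0.006553 + 0.002385 = 0.008938.
P(easy paper | high score) = 0.008938 / 0.127428 ≈ 0.0701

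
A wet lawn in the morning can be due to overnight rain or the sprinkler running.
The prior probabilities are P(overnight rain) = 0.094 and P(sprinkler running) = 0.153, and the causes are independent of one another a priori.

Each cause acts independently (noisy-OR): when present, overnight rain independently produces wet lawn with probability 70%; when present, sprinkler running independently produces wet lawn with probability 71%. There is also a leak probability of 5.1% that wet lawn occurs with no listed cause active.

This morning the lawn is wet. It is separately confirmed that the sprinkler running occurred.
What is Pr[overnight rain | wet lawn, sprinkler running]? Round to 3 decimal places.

Pr[overnight rain | wet lawn, sprinkler running] ≈ 0.116

Under noisy-OR, P(wet lawn | causes) = 1 − (1−0.051)·∏(1−qᵢ) over the active causes.
Weight on overnight rain=true, given the evidence: 0.917437×0.094 = 0.086239
The normalizing constant is 0.72479×0.906 + 0.917437×0.094 = 0.742899
Posterior = 0.086239 / 0.742899 ≈ 0.116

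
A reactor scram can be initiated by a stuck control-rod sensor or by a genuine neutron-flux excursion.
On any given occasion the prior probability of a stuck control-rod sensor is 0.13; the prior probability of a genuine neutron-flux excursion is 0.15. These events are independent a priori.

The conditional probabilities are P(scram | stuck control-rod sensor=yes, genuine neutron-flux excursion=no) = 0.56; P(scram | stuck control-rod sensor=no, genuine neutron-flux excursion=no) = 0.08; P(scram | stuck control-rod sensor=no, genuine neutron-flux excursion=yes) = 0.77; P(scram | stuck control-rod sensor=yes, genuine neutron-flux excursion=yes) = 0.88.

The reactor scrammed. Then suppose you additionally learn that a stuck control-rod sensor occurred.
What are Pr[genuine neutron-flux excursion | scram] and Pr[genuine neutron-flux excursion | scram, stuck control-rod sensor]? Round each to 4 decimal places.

For the numerator, keep only genuine neutron-flux excursion=true terms: 0.100485 + 0.017160 = 0.117645
Denominator P(scram): 0.08×0.87×0.85 + 0.77×0.87×0.15 + 0.56×0.13×0.85 + 0.88×0.13×0.15 = 0.238685
P(genuine neutron-flux excursion | scram) = 0.117645/0.238685 ≈ 0.4929

With the extra evidence:
For the numerator, keep only genuine neutron-flux excursion=true terms: 0.88*0.15 = 0.132000
Normalizer over all consistent configurations: 0.56*0.85 + 0.88*0.15 = 0.608000
Posterior = 0.132000 / 0.608000 ≈ 0.2171

Pr[genuine neutron-flux excursion | scram] ≈ 0.4929; Pr[genuine neutron-flux excursion | scram, stuck control-rod sensor] ≈ 0.2171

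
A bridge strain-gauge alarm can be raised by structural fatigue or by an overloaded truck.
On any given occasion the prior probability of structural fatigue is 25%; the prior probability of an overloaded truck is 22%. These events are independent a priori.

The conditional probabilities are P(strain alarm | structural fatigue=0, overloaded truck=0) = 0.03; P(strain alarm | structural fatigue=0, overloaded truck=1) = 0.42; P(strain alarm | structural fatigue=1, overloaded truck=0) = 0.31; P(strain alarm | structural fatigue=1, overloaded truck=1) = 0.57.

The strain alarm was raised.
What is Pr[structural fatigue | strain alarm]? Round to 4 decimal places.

P(strain alarm) = 0.03*0.75*0.78 + 0.42*0.75*0.22 + 0.31*0.25*0.78 + 0.57*0.25*0.22 = 0.017550 + 0.069300 + 0.060450 + 0.031350 = 0.178650
Of this, 0.091800 comes from 0.060450 + 0.031350 (the structural fatigue=true cases).
So P(structural fatigue | strain alarm) = 0.091800/0.178650 ≈ 0.5139.

Pr[structural fatigue | strain alarm] ≈ 0.5139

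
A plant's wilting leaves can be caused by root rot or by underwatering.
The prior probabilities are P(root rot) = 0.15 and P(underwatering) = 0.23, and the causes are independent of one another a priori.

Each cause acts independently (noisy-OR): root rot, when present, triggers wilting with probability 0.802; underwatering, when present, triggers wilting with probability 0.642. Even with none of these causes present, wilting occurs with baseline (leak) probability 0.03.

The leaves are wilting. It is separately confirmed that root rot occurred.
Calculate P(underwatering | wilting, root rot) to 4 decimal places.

Under noisy-OR, P(wilting | causes) = 1 − (1−0.03)·∏(1−qᵢ) over the active causes.
Enumerate both values of underwatering and weight by the priors:
  P(wilting | root rot) = 0.80794·0.77 + 0.931243·0.23
        = 0.622114 + 0.214186 = 0.836300
Keeping only the underwatering-present terms gives 0.214186, so
  P(underwatering | wilting, root rot) = 0.214186 / 0.836300 ≈ 0.2561

P(underwatering | wilting, root rot) ≈ 0.2561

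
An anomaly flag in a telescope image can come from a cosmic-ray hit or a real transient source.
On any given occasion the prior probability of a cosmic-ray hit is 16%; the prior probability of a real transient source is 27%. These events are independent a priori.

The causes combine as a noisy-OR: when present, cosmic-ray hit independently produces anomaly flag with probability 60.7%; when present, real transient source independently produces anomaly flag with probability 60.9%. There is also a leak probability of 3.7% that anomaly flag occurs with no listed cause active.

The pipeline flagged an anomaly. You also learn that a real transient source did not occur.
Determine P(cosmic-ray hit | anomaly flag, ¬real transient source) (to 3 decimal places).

Under noisy-OR, P(anomaly flag | causes) = 1 − (1−0.037)·∏(1−qᵢ) over the active causes.
For the numerator, keep only cosmic-ray hit=true terms: 0.621541·0.16 = 0.099447
The normalizing constant is 0.037·0.84 + 0.621541·0.16 = 0.130527
P(cosmic-ray hit | anomaly flag, ¬real transient source) = 0.099447/0.130527 ≈ 0.762

P(cosmic-ray hit | anomaly flag, ¬real transient source) ≈ 0.762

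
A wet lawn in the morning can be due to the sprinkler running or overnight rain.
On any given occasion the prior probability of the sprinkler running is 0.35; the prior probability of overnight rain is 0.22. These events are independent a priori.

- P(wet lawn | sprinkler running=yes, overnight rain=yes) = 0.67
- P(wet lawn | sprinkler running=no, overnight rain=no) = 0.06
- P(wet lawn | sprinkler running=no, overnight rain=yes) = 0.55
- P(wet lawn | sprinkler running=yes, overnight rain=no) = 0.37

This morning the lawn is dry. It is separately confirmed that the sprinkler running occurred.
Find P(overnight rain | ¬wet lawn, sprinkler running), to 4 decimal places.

P(overnight rain | ¬wet lawn, sprinkler running) ≈ 0.1287

P(¬wet lawn | sprinkler running) = 0.63×0.78 + 0.33×0.22 = 0.491400 + 0.072600 = 0.564000
Restricting to configurations with overnight rain present: 0.33×0.22 = 0.072600.
So P(overnight rain | ¬wet lawn, sprinkler running) = 0.072600/0.564000 ≈ 0.1287.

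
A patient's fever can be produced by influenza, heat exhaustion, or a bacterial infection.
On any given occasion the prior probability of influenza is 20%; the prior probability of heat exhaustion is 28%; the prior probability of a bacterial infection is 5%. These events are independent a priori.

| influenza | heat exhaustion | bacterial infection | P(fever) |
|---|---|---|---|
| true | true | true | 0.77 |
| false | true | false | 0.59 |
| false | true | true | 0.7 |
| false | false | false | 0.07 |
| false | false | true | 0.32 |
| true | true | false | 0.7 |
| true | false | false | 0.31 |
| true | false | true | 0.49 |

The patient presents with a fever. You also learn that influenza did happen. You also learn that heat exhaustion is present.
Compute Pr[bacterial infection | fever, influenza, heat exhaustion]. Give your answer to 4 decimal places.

Pr[bacterial infection | fever, influenza, heat exhaustion] ≈ 0.0547

Sum P(fever|·) weighted by the priors over both values of bacterial infection:
  P(fever | influenza, heat exhaustion) = 0.7*0.95 + 0.77*0.05
        = 0.665000 + 0.038500 = 0.703500
The terms with bacterial infection present sum to 0.038500, so
  P(bacterial infection | fever, influenza, heat exhaustion) = 0.038500 / 0.703500 ≈ 0.0547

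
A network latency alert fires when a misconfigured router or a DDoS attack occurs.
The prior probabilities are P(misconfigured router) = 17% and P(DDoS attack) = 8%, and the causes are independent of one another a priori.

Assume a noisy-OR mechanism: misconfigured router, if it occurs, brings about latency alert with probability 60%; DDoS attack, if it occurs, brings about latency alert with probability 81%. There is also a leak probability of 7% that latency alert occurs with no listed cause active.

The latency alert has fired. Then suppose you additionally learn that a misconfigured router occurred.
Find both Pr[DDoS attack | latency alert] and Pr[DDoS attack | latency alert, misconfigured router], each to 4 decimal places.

Pr[DDoS attack | latency alert] ≈ 0.3074; Pr[DDoS attack | latency alert, misconfigured router] ≈ 0.1140

Under noisy-OR, P(latency alert | causes) = 1 − (1−0.07)·∏(1−qᵢ) over the active causes.
Sum P(latency alert|·) weighted by the priors over the 4 (misconfigured router, DDoS attack) configurations:
  P(latency alert) = 0.07*0.83*0.92 + 0.8233*0.83*0.08 + 0.628*0.17*0.92 + 0.92932*0.17*0.08
        = 0.053452 + 0.054667 + 0.098219 + 0.012639 = 0.218977
Configurations with DDoS attack contribute 0.067306, so
  P(DDoS attack | latency alert) = 0.067306 / 0.218977 ≈ 0.3074

Now condition on the additional information:
Weight on DDoS attack=true, given the evidence: 0.92932×0.08 = 0.074346
Normalizer over all consistent configurations: 0.628×0.92 + 0.92932×0.08 = 0.652106
P(DDoS attack | latency alert, misconfigured router) = 0.074346/0.652106 ≈ 0.1140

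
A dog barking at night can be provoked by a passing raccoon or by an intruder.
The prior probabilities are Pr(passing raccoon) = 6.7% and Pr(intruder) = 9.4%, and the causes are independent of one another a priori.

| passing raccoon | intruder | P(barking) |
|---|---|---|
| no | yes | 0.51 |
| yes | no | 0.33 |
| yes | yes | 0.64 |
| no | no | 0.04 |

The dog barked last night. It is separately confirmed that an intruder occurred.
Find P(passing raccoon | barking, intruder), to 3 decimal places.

Sum P(barking|·) weighted by the priors over both values of passing raccoon:
  P(barking | intruder) = 0.51·0.933 + 0.64·0.067
        = 0.475830 + 0.042880 = 0.518710
Configurations with passing raccoon contribute 0.042880, so
  P(passing raccoon | barking, intruder) = 0.042880 / 0.518710 ≈ 0.083

P(passing raccoon | barking, intruder) ≈ 0.083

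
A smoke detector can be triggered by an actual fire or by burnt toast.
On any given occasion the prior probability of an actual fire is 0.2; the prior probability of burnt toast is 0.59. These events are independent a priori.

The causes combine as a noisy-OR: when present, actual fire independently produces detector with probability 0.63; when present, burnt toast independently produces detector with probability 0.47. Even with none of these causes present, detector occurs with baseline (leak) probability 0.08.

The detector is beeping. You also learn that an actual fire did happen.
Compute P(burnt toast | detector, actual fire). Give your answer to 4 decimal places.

Under noisy-OR, P(detector | causes) = 1 − (1−0.08)·∏(1−qᵢ) over the active causes.
Enumerate both values of burnt toast and weight by the priors:
  P(detector | actual fire) = 0.6596*0.41 + 0.819588*0.59
        = 0.270436 + 0.483557 = 0.753993
The terms with burnt toast present sum to 0.483557, so
  P(burnt toast | detector, actual fire) = 0.483557 / 0.753993 ≈ 0.6413

P(burnt toast | detector, actual fire) ≈ 0.6413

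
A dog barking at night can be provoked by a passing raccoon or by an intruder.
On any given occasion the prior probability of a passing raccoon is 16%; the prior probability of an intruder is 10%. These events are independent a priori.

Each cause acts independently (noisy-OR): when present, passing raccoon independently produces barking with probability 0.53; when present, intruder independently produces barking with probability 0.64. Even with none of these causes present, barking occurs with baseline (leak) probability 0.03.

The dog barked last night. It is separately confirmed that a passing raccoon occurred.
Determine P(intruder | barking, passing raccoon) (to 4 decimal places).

Under noisy-OR, P(barking | causes) = 1 − (1−0.03)·∏(1−qᵢ) over the active causes.
P(barking | passing raccoon) = 0.5441·0.9 + 0.835876·0.1 = 0.489690 + 0.083588 = 0.573278
Restricting to configurations with intruder present: 0.835876·0.1 = 0.083588.
P(intruder | barking, passing raccoon) = 0.083588 / 0.573278 ≈ 0.1458

P(intruder | barking, passing raccoon) ≈ 0.1458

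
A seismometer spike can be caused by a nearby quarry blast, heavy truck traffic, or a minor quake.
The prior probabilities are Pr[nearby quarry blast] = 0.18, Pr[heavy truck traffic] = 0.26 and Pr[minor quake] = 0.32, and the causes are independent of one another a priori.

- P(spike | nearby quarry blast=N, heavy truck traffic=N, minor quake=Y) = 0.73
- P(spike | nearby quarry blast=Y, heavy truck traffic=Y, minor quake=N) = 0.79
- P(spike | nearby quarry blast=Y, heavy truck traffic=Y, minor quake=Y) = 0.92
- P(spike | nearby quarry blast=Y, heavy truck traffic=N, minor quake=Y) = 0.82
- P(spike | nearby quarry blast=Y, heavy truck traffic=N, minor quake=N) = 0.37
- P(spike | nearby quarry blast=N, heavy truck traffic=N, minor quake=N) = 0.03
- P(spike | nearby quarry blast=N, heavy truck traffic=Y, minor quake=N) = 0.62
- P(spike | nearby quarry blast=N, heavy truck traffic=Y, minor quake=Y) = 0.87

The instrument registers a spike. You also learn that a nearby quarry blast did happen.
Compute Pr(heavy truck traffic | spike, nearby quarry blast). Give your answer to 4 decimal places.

Pr(heavy truck traffic | spike, nearby quarry blast) ≈ 0.3624

Weight on heavy truck traffic=true, given the evidence: 0.139672 + 0.076544 = 0.216216
Denominator P(spike | nearby quarry blast): 0.37×0.74×0.68 + 0.82×0.74×0.32 + 0.79×0.26×0.68 + 0.92×0.26×0.32 = 0.596576
Posterior = 0.216216 / 0.596576 ≈ 0.3624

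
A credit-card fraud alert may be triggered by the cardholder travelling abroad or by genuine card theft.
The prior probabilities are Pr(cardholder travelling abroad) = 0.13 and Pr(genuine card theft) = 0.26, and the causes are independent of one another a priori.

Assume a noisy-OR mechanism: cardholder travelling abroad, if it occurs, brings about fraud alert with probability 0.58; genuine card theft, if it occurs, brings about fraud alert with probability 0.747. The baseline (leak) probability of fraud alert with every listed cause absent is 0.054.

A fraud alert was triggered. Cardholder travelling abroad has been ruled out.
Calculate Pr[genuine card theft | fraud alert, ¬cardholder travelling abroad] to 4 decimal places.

Pr[genuine card theft | fraud alert, ¬cardholder travelling abroad] ≈ 0.8319

Under noisy-OR, P(fraud alert | causes) = 1 − (1−0.054)·∏(1−qᵢ) over the active causes.
P(fraud alert | ¬cardholder travelling abroad) = 0.054×0.74 + 0.760662×0.26 = 0.039960 + 0.197772 = 0.237732
Restricting to configurations with genuine card theft present: 0.760662×0.26 = 0.197772.
P(genuine card theft | fraud alert, ¬cardholder travelling abroad) = 0.197772 / 0.237732 ≈ 0.8319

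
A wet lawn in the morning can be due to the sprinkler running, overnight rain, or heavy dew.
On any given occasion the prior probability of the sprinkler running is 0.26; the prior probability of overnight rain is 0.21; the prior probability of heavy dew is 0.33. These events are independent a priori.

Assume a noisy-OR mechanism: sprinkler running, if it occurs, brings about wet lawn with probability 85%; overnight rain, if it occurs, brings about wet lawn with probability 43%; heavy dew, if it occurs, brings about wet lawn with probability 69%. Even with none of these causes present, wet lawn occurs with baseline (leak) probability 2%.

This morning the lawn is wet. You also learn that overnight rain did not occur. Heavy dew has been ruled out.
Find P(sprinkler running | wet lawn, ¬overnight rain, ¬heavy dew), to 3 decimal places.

Under noisy-OR, P(wet lawn | causes) = 1 − (1−0.02)·∏(1−qᵢ) over the active causes.
P(wet lawn | ¬overnight rain, ¬heavy dew) = 0.02·0.74 + 0.853·0.26 = 0.014800 + 0.221780 = 0.236580
The sprinkler running-present share is 0.853·0.26 = 0.221780.
So P(sprinkler running | wet lawn, ¬overnight rain, ¬heavy dew) = 0.221780/0.236580 ≈ 0.937.

P(sprinkler running | wet lawn, ¬overnight rain, ¬heavy dew) ≈ 0.937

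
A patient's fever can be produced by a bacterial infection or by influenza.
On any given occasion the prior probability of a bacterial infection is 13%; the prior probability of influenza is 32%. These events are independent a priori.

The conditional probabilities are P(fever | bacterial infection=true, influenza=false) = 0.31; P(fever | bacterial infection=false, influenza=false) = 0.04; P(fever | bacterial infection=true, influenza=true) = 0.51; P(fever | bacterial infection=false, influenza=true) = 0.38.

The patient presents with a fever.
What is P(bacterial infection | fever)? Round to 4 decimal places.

P(fever) = 0.04*0.87*0.68 + 0.38*0.87*0.32 + 0.31*0.13*0.68 + 0.51*0.13*0.32 = 0.023664 + 0.105792 + 0.027404 + 0.021216 = 0.178076
Of this, 0.048620 comes from 0.027404 + 0.021216 (the bacterial infection=true cases).
Hence the posterior is 0.048620/0.178076 ≈ 0.2730.

P(bacterial infection | fever) ≈ 0.2730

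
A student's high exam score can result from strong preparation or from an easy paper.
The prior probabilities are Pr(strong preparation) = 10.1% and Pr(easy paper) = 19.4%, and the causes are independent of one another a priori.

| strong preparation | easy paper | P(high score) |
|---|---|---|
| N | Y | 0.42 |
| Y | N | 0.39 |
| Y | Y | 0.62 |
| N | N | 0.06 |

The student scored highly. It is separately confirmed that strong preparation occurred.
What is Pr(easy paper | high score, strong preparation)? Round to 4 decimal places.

Pr(easy paper | high score, strong preparation) ≈ 0.2767

Enumerate both values of easy paper and weight by the priors:
  P(high score | strong preparation) = 0.39·0.806 + 0.62·0.194
        = 0.314340 + 0.120280 = 0.434620
Configurations with easy paper contribute 0.120280, so
  P(easy paper | high score, strong preparation) = 0.120280 / 0.434620 ≈ 0.2767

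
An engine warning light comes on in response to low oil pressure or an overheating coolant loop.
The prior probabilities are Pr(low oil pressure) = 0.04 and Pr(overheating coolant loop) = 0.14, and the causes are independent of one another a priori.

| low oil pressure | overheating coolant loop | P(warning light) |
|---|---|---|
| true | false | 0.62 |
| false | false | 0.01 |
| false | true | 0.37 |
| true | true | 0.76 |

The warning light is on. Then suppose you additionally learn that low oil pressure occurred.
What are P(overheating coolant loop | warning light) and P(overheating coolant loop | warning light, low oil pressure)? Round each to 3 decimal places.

For the numerator, keep only overheating coolant loop=true terms: 0.049728 + 0.004256 = 0.053984
The normalizing constant is 0.01*0.96*0.86 + 0.37*0.96*0.14 + 0.62*0.04*0.86 + 0.76*0.04*0.14 = 0.083568
Posterior = 0.053984 / 0.083568 ≈ 0.646

With the extra evidence:
For the numerator, keep only overheating coolant loop=true terms: 0.76×0.14 = 0.106400
Denominator P(warning light | low oil pressure): 0.62×0.86 + 0.76×0.14 = 0.639600
Posterior = 0.106400 / 0.639600 ≈ 0.166
This is intercausal reasoning (explaining away): once low oil pressure accounts for the warning light, overheating coolant loop becomes less likely.

P(overheating coolant loop | warning light) ≈ 0.646; P(overheating coolant loop | warning light, low oil pressure) ≈ 0.166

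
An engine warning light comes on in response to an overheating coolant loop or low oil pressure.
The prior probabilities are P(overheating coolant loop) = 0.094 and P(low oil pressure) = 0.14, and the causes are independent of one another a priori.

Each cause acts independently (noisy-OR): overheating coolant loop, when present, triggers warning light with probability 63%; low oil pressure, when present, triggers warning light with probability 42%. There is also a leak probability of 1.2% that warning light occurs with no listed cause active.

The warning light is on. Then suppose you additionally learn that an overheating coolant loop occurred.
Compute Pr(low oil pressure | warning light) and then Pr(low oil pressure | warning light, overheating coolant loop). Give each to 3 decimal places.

Pr(low oil pressure | warning light) ≈ 0.516; Pr(low oil pressure | warning light, overheating coolant loop) ≈ 0.168

Under noisy-OR, P(warning light | causes) = 1 − (1−0.012)·∏(1−qᵢ) over the active causes.
Sum P(warning light|·) weighted by the priors over the 4 (overheating coolant loop, low oil pressure) configurations:
  P(warning light) = 0.012×0.906×0.86 + 0.42696×0.906×0.14 + 0.63444×0.094×0.86 + 0.787975×0.094×0.14
        = 0.009350 + 0.054156 + 0.051288 + 0.010370 = 0.125164
The terms with low oil pressure present sum to 0.064526, so
  P(low oil pressure | warning light) = 0.064526 / 0.125164 ≈ 0.516

Now also conditioning on overheating coolant loop=true:
For the numerator, keep only low oil pressure=true terms: 0.787975·0.14 = 0.110317
Denominator P(warning light | overheating coolant loop): 0.63444·0.86 + 0.787975·0.14 = 0.655935
P(low oil pressure | warning light, overheating coolant loop) = 0.110317/0.655935 ≈ 0.168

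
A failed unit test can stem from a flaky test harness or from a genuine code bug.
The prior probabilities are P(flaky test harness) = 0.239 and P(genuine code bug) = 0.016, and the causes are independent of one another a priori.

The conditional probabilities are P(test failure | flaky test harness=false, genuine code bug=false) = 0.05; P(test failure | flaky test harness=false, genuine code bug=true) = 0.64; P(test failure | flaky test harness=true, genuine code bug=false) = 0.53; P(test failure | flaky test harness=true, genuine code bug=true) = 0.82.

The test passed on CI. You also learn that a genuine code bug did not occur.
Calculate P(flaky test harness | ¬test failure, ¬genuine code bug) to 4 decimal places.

P(flaky test harness | ¬test failure, ¬genuine code bug) ≈ 0.1345

By total probability over both values of flaky test harness:
  P(¬test failure | ¬genuine code bug) = 0.95×0.761 + 0.47×0.239
        = 0.722950 + 0.112330 = 0.835280
Configurations with flaky test harness contribute 0.112330, so
  P(flaky test harness | ¬test failure, ¬genuine code bug) = 0.112330 / 0.835280 ≈ 0.1345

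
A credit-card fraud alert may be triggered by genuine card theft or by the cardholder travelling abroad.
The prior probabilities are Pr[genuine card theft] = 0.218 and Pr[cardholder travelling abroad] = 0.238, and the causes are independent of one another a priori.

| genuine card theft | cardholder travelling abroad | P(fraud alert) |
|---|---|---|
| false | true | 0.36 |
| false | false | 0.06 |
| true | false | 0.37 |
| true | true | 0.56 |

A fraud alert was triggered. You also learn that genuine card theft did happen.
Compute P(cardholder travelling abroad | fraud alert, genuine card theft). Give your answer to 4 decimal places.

Numerator (weight on configurations with cardholder travelling abroad): 0.56*0.238 = 0.133280
Normalizer over all consistent configurations: 0.37*0.762 + 0.56*0.238 = 0.415220
Posterior = 0.133280 / 0.415220 ≈ 0.3210

P(cardholder travelling abroad | fraud alert, genuine card theft) ≈ 0.3210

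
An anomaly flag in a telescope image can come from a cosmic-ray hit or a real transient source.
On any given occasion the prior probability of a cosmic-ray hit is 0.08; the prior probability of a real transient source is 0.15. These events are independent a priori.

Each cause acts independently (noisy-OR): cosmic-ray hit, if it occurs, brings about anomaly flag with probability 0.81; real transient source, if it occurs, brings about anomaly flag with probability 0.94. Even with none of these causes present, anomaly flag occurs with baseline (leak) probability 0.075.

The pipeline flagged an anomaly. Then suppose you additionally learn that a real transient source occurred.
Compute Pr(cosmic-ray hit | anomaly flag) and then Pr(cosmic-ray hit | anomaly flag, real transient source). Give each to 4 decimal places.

Under noisy-OR, P(anomaly flag | causes) = 1 − (1−0.075)·∏(1−qᵢ) over the active causes.
P(anomaly flag) = 0.075·0.92·0.85 + 0.9445·0.92·0.15 + 0.82425·0.08·0.85 + 0.989455·0.08·0.15 = 0.058650 + 0.130341 + 0.056049 + 0.011873 = 0.256913
Restricting to configurations with cosmic-ray hit present: 0.056049 + 0.011873 = 0.067922.
P(cosmic-ray hit | anomaly flag) = 0.067922 / 0.256913 ≈ 0.2644

With the extra evidence:
Enumerate both values of cosmic-ray hit and weight by the priors:
  P(anomaly flag | real transient source) = 0.9445·0.92 + 0.989455·0.08
        = 0.868940 + 0.079156 = 0.948096
The terms with cosmic-ray hit present sum to 0.079156, so
  P(cosmic-ray hit | anomaly flag, real transient source) = 0.079156 / 0.948096 ≈ 0.0835
The drop from 0.2644 to 0.0835 is the explaining-away (discounting) effect.

Pr(cosmic-ray hit | anomaly flag) ≈ 0.2644; Pr(cosmic-ray hit | anomaly flag, real transient source) ≈ 0.0835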